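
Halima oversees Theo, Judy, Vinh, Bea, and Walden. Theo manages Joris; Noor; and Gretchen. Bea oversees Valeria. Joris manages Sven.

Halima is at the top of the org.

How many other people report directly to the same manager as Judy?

Judy reports to Halima. Halima's other direct reports are Theo, Vinh, Bea, Walden — 4 peers.

4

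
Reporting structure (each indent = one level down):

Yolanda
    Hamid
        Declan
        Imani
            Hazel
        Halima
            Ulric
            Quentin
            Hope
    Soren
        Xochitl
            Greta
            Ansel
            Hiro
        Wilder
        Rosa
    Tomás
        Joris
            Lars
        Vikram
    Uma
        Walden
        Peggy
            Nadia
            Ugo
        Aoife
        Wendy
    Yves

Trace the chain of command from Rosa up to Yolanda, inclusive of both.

Rosa reports to Soren. Soren reports to Yolanda. Yolanda is at the top.

Rosa -> Soren -> Yolanda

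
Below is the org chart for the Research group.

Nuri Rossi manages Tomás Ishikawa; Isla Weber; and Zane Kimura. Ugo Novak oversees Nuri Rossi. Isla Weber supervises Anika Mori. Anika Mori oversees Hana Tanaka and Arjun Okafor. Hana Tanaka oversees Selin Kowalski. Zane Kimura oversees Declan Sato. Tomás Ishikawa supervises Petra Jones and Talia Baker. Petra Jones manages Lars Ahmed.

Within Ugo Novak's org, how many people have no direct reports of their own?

5

The people in Ugo Novak's organization with no one reporting to them are Declan Sato, Talia Baker, Lars Ahmed, Arjun Okafor, Selin Kowalski. That is 5.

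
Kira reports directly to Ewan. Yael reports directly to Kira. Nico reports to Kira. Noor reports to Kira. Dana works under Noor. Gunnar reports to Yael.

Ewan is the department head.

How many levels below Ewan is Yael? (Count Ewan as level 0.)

2

Chain from Yael up to Ewan: Yael → Kira → Ewan. That is 2 steps up, so Yael is 2 levels below Ewan.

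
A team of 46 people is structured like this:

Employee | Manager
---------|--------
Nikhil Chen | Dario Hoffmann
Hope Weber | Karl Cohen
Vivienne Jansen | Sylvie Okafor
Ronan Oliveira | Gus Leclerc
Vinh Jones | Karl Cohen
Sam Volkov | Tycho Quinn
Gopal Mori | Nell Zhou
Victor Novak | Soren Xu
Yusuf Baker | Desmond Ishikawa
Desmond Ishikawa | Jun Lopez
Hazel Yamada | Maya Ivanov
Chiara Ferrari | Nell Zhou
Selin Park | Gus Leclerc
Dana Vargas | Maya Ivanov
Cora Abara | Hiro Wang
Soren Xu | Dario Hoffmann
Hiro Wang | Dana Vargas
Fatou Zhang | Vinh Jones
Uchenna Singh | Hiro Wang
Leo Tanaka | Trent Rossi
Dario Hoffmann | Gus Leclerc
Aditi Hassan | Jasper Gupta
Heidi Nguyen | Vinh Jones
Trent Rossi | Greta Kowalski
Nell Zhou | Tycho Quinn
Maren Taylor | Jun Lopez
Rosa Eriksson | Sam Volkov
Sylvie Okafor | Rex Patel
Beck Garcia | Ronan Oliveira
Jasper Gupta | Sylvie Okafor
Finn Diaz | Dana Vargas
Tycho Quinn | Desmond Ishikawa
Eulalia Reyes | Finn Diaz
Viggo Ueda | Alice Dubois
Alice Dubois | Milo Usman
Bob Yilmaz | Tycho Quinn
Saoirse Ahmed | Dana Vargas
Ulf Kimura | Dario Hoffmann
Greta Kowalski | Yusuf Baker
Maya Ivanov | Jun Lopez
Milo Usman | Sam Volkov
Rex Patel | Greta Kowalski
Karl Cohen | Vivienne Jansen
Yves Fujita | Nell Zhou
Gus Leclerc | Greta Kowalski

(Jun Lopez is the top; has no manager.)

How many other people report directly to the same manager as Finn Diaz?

2

Finn Diaz reports to Dana Vargas. Dana Vargas's other direct reports are Saoirse Ahmed, Hiro Wang — 2 peers.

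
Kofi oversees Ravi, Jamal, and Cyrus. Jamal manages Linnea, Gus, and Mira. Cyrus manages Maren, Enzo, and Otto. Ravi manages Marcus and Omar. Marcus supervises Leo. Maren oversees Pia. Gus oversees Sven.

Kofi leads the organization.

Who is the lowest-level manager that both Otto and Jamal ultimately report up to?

Kofi

Otto's chain of managers is Cyrus, Kofi. Jamal's chain of managers is Kofi. The first manager that appears in both chains is Kofi.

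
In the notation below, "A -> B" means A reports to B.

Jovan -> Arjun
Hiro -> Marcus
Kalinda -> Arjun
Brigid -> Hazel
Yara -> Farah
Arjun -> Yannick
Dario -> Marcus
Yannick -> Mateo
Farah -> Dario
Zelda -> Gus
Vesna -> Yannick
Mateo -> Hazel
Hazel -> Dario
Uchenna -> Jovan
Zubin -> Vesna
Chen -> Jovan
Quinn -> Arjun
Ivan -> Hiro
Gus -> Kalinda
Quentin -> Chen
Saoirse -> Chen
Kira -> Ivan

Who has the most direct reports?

Direct-report counts: Marcus has 2; Dario has 2; Farah has 1; Hazel has 2; Mateo has 1; Yannick has 2; Vesna has 1; Arjun has 3; Kalinda has 1; Gus has 1; Jovan has 2; Chen has 2; Hiro has 1; Ivan has 1. The largest is 3, held by Arjun.

Arjun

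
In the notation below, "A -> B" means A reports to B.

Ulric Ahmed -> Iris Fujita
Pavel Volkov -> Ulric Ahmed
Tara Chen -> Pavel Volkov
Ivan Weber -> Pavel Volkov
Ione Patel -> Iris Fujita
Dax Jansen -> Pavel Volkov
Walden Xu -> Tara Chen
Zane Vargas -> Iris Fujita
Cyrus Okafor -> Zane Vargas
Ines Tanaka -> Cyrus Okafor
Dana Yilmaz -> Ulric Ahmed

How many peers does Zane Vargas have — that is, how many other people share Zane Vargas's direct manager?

Zane Vargas reports to Iris Fujita. Iris Fujita's other direct reports are Ulric Ahmed, Ione Patel — 2 peers.

2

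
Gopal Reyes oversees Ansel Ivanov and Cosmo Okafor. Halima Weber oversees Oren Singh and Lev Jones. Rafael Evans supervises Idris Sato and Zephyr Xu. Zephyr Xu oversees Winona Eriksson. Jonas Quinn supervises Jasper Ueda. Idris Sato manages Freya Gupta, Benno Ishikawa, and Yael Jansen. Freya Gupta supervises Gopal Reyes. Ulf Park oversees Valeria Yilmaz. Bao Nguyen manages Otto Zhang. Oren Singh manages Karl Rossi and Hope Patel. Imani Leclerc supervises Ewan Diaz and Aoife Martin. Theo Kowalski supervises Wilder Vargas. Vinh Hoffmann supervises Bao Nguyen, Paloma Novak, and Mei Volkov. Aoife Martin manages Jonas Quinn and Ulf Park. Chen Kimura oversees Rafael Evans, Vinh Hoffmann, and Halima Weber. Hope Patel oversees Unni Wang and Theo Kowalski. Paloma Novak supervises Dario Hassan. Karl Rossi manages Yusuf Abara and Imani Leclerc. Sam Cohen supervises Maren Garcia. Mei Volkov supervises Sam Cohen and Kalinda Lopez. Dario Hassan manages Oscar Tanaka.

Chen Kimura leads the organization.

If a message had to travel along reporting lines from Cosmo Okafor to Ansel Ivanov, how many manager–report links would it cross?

2

Cosmo Okafor is 1 level below Gopal Reyes, and Ansel Ivanov is 1 level below Gopal Reyes (their lowest common manager). The shortest path runs up from Cosmo Okafor to Gopal Reyes and back down to Ansel Ivanov: 1 + 1 = 2 links.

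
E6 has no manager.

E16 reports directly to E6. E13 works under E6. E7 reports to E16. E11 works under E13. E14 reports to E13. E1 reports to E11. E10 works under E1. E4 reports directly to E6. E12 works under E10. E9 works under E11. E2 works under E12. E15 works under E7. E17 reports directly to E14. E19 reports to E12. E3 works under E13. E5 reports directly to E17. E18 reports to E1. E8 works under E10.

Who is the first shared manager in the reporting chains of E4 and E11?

E4's chain of managers is E6. E11's chain of managers is E13, E6. The first manager that appears in both chains is E6.

E6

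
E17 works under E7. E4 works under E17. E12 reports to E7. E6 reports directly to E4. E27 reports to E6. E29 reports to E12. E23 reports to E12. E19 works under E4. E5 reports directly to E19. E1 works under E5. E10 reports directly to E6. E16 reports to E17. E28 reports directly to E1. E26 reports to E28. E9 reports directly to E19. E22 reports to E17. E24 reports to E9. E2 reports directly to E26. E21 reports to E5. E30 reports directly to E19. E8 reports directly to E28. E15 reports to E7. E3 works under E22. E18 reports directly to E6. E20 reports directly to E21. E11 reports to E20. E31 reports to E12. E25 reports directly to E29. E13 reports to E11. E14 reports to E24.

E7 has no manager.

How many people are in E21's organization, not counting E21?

E21 directly manages E20. Under E20: E11, E13 (2). That's 3 in total.

3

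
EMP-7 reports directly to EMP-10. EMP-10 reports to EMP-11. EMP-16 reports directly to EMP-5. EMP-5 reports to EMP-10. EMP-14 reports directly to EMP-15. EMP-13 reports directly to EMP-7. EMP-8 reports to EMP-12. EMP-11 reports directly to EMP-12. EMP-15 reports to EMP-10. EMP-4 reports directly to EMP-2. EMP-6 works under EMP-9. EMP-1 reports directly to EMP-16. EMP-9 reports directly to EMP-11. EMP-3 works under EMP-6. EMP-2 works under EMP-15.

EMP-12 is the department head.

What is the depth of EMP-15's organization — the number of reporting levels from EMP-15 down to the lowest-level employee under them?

The longest chain under EMP-15 runs EMP-15 → EMP-2 → EMP-4, which is 2 levels below EMP-15.

2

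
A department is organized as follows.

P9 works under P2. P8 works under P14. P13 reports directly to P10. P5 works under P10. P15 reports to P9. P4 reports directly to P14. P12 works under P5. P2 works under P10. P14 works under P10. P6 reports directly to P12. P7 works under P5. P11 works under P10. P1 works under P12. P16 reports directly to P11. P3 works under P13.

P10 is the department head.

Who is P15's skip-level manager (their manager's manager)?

P15 reports to P9, and P9 reports to P2. So P15's skip-level manager is P2.

P2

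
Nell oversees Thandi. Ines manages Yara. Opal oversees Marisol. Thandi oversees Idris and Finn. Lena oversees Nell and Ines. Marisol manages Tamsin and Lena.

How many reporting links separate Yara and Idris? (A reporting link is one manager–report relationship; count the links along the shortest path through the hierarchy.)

Yara is 2 levels below Lena, and Idris is 3 levels below Lena (their lowest common manager). The shortest path runs up from Yara to Lena and back down to Idris: 2 + 3 = 5 links.

5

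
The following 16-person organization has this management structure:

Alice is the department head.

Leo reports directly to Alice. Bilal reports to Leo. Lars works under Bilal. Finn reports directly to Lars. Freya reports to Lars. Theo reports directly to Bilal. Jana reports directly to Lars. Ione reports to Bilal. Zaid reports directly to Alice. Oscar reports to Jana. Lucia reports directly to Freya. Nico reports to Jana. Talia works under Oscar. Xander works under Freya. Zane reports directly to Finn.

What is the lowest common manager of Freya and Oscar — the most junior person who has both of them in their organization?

Lars

Freya's chain of managers is Lars, Bilal, Leo, Alice. Oscar's chain of managers is Jana, Lars, Bilal, Leo, Alice. The first manager that appears in both chains is Lars.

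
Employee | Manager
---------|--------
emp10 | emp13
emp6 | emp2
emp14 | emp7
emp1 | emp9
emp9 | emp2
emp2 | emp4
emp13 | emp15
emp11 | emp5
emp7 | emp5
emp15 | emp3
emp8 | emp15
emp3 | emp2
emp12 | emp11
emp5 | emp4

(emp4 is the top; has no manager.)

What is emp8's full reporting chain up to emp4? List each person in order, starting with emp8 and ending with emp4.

emp8 -> emp15 -> emp3 -> emp2 -> emp4

emp8 reports to emp15. emp15 reports to emp3. emp3 reports to emp2. emp2 reports to emp4. emp4 is at the top.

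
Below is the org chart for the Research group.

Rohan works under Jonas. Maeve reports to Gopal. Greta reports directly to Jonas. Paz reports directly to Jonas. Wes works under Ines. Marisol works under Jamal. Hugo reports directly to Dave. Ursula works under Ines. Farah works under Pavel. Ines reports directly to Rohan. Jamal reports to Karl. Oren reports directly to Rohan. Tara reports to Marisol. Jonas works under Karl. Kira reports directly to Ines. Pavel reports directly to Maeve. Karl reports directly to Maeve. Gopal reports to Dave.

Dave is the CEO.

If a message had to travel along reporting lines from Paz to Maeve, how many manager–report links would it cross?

3

Paz is in Maeve's organization: the chain from Paz up to Maeve is Paz → Jonas → Karl → Maeve, which is 3 links.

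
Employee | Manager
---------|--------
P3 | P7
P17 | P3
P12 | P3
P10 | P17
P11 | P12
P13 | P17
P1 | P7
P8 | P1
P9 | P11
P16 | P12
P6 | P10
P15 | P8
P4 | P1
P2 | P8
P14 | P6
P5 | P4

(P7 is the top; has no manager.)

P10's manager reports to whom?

P3

P10 reports to P17, and P17 reports to P3. So P10's skip-level manager is P3.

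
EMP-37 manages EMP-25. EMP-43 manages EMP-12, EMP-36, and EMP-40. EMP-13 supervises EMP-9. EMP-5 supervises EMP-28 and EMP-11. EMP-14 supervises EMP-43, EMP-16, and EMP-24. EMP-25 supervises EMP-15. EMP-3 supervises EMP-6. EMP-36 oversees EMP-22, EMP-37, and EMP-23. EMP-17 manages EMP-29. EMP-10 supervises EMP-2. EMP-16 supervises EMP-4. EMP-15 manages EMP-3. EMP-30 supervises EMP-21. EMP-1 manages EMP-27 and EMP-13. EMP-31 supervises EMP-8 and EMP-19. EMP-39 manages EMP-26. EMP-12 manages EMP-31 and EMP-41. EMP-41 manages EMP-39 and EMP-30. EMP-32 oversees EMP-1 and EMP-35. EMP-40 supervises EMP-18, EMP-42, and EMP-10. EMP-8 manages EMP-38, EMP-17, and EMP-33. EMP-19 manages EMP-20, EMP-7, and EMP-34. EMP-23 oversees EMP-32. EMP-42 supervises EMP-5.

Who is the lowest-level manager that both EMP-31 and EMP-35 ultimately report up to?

EMP-43

EMP-31's chain of managers is EMP-12, EMP-43, EMP-14. EMP-35's chain of managers is EMP-32, EMP-23, EMP-36, EMP-43, EMP-14. The first manager that appears in both chains is EMP-43.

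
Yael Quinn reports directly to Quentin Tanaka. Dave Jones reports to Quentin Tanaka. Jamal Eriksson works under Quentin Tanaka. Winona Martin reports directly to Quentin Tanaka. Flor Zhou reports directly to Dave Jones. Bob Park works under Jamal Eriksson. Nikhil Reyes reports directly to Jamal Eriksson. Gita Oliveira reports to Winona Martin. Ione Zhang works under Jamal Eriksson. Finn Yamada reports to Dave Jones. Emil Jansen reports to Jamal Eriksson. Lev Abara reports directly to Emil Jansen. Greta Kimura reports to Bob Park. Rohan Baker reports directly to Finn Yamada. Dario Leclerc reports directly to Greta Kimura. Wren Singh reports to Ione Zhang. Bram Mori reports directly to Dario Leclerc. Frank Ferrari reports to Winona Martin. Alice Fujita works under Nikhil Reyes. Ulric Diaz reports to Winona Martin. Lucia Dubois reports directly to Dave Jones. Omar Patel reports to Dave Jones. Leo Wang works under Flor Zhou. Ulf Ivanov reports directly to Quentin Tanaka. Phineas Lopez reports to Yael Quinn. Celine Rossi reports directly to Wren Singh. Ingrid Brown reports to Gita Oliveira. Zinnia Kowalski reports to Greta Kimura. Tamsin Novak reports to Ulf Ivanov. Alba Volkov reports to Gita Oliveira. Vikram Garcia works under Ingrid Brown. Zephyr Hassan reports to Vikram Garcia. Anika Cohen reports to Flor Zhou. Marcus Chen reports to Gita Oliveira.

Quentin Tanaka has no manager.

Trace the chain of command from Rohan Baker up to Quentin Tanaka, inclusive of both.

Rohan Baker reports to Finn Yamada. Finn Yamada reports to Dave Jones. Dave Jones reports to Quentin Tanaka. Quentin Tanaka is at the top.

Rohan Baker -> Finn Yamada -> Dave Jones -> Quentin Tanaka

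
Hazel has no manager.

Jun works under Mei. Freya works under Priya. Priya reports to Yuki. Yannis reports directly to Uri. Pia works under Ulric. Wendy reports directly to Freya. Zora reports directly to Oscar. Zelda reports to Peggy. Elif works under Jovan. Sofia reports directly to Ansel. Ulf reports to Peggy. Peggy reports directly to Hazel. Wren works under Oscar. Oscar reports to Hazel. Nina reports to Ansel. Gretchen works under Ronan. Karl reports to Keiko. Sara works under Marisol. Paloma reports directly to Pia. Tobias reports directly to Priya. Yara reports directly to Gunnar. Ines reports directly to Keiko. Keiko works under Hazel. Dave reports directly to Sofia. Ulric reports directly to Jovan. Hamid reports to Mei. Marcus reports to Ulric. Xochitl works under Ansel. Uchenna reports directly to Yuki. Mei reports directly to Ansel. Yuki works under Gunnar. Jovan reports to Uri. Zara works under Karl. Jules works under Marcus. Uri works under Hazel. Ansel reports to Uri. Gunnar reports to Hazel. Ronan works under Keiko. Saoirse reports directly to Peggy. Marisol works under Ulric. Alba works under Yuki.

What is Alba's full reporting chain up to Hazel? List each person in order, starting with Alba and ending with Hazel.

Alba -> Yuki -> Gunnar -> Hazel

Alba reports to Yuki. Yuki reports to Gunnar. Gunnar reports to Hazel. Hazel is at the top.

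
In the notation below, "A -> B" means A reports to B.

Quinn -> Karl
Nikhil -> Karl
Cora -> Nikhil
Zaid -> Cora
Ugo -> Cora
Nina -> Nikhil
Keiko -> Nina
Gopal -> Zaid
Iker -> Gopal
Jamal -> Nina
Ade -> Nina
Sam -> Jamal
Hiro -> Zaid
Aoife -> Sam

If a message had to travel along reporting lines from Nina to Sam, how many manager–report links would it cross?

Sam is in Nina's organization: the chain from Sam up to Nina is Sam → Jamal → Nina, which is 2 links.

2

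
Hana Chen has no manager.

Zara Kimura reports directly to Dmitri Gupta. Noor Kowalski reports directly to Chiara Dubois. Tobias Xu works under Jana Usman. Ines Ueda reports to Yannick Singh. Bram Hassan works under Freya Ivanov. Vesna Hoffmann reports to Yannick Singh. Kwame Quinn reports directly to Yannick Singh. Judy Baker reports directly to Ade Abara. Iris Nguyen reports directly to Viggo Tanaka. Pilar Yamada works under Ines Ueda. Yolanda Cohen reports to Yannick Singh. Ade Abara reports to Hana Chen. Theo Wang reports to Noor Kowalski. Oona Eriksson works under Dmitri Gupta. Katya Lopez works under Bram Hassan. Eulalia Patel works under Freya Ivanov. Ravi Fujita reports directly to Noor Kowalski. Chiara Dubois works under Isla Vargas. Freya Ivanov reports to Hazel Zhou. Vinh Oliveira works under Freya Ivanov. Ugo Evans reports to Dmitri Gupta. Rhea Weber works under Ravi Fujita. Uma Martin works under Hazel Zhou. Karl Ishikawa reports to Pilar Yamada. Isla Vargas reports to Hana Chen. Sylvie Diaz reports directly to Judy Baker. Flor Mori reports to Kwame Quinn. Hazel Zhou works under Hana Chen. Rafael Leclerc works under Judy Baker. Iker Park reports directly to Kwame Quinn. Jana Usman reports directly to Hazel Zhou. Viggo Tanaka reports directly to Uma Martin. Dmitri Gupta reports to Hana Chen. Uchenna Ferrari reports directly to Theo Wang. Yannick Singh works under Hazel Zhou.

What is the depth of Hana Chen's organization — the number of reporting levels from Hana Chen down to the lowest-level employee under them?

The longest chain under Hana Chen runs Hana Chen → Isla Vargas → Chiara Dubois → Noor Kowalski → Theo Wang → Uchenna Ferrari, which is 5 levels below Hana Chen.

5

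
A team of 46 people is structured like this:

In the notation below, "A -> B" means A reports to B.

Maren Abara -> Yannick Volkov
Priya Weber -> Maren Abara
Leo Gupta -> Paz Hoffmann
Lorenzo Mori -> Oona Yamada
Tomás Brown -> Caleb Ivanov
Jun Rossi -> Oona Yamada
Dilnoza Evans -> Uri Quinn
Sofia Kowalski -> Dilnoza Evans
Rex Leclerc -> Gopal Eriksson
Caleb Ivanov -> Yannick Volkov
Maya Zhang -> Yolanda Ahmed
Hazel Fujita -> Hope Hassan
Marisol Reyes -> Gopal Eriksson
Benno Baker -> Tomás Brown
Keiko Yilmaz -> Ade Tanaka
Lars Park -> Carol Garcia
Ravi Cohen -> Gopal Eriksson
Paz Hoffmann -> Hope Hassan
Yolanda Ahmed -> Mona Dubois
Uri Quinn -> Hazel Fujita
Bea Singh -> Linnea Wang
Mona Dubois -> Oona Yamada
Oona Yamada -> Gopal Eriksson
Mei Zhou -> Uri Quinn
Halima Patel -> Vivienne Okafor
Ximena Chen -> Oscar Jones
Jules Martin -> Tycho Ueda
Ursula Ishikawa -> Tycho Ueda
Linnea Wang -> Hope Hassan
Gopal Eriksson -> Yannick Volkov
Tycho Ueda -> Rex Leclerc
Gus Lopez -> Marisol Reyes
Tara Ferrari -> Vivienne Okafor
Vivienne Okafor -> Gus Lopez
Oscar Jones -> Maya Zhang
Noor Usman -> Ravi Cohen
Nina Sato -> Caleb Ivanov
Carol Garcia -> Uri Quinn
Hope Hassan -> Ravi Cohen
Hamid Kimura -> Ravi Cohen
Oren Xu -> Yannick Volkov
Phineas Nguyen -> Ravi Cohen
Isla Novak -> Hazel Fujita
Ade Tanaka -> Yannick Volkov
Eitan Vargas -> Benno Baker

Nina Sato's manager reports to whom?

Nina Sato reports to Caleb Ivanov, and Caleb Ivanov reports to Yannick Volkov. So Nina Sato's skip-level manager is Yannick Volkov.

Yannick Volkov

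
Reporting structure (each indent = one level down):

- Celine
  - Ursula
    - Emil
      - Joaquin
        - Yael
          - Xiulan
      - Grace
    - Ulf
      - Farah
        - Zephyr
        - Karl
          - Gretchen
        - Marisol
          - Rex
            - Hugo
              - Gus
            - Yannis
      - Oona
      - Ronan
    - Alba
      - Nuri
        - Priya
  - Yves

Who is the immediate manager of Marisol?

Farah

Marisol reports directly to Farah.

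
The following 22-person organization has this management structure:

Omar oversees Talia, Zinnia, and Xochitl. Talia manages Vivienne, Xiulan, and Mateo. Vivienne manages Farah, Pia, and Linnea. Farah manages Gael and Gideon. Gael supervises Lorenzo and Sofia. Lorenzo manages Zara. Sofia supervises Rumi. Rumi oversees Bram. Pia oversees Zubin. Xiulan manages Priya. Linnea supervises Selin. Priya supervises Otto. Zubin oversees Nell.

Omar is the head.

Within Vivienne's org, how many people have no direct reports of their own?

The people in Vivienne's organization with no one reporting to them are Selin, Nell, Gideon, Bram, Zara. That is 5.

5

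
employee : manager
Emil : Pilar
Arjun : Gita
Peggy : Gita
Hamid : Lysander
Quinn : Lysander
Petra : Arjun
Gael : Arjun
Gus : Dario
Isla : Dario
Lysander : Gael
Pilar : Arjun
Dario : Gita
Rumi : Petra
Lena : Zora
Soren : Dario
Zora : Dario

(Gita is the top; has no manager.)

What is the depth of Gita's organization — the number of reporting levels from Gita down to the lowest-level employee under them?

4

The longest chain under Gita runs Gita → Arjun → Gael → Lysander → Quinn, which is 4 levels below Gita.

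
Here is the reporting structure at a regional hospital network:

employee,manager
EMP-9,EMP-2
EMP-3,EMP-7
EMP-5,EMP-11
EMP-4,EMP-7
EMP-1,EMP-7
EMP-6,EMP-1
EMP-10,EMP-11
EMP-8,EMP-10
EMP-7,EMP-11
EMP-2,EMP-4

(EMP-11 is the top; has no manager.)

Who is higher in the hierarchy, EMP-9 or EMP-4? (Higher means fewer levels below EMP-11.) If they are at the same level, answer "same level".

EMP-4

EMP-9 is 4 levels below EMP-11; EMP-4 is 2. EMP-4 is higher.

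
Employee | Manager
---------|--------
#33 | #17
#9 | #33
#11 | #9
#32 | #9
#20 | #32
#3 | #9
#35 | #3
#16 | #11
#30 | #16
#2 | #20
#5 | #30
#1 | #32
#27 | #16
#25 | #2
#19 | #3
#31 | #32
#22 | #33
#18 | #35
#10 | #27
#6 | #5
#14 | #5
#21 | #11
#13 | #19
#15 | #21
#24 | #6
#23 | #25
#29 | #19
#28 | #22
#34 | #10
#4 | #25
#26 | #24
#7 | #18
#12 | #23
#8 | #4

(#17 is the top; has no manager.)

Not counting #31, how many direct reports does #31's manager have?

2

#31 reports to #32. #32's other direct reports are #20, #1 — 2 peers.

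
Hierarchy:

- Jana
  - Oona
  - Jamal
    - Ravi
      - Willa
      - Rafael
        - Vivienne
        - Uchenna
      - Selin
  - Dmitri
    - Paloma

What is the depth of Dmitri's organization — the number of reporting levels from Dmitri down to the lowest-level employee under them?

The longest chain under Dmitri runs Dmitri → Paloma, which is 1 level below Dmitri.

1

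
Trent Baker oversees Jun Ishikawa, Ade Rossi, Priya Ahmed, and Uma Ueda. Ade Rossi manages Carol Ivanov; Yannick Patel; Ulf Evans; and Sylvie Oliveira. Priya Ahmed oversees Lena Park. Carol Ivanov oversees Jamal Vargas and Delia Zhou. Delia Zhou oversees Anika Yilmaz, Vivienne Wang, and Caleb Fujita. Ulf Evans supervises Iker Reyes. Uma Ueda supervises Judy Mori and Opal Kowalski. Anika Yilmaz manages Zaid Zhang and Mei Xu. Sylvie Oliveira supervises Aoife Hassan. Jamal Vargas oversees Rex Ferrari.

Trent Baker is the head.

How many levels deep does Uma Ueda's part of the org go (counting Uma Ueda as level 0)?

1

The longest chain under Uma Ueda runs Uma Ueda → Opal Kowalski, which is 1 level below Uma Ueda.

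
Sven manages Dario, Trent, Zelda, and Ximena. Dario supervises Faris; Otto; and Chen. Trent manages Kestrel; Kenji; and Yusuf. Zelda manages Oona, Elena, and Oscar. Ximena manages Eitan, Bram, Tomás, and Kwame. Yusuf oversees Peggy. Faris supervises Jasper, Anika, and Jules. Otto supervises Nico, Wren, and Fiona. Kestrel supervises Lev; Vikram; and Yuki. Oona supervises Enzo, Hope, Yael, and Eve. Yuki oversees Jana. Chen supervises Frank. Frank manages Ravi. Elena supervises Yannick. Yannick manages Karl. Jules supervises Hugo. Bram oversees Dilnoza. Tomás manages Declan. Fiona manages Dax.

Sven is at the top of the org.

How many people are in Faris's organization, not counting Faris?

Faris directly manages Jasper, Anika, Jules. Jasper has no reports. Anika has no reports. Under Jules: Hugo (1). So Faris's organization is 3 direct reports plus everyone under them: 1 + 1 + 2 = 4.

4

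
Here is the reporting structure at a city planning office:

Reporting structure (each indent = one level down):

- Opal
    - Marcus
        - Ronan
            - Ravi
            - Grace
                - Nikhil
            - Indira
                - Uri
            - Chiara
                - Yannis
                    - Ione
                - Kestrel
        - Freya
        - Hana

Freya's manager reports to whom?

Opal

Freya reports to Marcus, and Marcus reports to Opal. So Freya's skip-level manager is Opal.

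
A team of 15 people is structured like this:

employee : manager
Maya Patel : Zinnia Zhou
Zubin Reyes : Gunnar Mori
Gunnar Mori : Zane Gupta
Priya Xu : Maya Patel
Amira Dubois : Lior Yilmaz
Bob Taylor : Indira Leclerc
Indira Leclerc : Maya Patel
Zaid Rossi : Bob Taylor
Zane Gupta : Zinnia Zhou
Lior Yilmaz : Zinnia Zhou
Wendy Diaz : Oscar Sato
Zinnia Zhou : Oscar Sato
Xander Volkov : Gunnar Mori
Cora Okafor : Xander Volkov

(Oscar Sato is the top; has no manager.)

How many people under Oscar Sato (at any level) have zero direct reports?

The people in Oscar Sato's organization with no one reporting to them are Wendy Diaz, Amira Dubois, Cora Okafor, Zubin Reyes, Priya Xu, Zaid Rossi. That is 6.

6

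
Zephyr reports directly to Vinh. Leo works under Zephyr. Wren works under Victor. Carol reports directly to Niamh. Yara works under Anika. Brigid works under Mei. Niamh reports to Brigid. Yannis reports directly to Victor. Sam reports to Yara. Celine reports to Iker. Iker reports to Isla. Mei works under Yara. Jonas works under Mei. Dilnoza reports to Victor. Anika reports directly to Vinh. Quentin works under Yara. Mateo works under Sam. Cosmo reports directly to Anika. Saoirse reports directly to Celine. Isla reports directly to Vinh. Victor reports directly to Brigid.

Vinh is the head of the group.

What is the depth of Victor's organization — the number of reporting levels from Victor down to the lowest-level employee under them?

The longest chain under Victor runs Victor → Wren, which is 1 level below Victor.

1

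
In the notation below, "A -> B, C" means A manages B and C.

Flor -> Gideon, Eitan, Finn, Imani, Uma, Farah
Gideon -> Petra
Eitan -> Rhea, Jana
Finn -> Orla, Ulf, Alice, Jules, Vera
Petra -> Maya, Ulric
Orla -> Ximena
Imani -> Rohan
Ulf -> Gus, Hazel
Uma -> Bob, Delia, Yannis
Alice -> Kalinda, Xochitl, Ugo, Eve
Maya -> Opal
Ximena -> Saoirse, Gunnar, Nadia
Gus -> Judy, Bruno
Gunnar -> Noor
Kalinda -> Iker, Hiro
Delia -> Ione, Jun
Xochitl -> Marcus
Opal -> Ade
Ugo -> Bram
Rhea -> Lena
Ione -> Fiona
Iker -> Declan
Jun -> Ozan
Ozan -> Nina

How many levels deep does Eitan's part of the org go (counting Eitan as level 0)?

The longest chain under Eitan runs Eitan → Rhea → Lena, which is 2 levels below Eitan.

2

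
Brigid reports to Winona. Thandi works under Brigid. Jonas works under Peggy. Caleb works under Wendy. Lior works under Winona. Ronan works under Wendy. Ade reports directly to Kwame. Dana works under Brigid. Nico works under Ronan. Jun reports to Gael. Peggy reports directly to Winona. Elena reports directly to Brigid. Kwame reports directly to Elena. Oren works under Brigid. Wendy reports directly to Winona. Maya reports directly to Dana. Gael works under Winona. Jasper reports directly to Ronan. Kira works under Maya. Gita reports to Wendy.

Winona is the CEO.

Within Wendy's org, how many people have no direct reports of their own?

The people in Wendy's organization with no one reporting to them are Nico, Jasper, Caleb, Gita. That is 4.

4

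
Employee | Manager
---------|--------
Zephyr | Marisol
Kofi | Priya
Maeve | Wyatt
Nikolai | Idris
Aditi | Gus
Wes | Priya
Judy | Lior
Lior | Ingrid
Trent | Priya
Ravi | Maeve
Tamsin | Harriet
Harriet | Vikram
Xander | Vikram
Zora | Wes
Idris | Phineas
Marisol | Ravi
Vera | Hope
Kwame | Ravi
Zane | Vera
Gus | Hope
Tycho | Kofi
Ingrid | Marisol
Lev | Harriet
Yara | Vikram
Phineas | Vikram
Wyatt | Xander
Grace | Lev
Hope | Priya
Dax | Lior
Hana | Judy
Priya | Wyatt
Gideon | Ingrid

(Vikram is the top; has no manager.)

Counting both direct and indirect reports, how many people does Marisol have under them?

7

Marisol directly manages Zephyr, Ingrid. Zephyr has no reports. Under Ingrid: Lior, Judy, Hana, Dax, Gideon (5). So Marisol's organization is 2 direct reports plus everyone under them: 1 + 6 = 7.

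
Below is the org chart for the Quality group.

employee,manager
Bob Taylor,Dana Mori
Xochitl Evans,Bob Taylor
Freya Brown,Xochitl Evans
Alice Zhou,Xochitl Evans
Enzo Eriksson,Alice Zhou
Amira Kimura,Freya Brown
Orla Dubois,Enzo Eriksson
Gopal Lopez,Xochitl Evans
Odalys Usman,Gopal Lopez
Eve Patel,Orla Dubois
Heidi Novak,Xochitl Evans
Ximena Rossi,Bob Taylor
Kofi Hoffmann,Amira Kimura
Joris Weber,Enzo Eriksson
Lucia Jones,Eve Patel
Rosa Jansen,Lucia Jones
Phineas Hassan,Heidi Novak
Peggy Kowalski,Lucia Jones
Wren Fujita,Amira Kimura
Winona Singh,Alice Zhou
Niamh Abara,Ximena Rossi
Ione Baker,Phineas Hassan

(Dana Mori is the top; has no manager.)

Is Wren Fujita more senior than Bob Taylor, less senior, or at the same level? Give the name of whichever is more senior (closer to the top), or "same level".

Bob Taylor

Wren Fujita is 5 levels below Dana Mori; Bob Taylor is 1. Bob Taylor is higher.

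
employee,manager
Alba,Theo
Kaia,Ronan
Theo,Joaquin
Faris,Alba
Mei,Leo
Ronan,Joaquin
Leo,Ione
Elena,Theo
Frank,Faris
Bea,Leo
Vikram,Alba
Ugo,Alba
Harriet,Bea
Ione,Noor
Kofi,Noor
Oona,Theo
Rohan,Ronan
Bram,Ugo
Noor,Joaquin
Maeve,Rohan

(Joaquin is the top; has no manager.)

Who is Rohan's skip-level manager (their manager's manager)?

Joaquin

Rohan reports to Ronan, and Ronan reports to Joaquin. So Rohan's skip-level manager is Joaquin.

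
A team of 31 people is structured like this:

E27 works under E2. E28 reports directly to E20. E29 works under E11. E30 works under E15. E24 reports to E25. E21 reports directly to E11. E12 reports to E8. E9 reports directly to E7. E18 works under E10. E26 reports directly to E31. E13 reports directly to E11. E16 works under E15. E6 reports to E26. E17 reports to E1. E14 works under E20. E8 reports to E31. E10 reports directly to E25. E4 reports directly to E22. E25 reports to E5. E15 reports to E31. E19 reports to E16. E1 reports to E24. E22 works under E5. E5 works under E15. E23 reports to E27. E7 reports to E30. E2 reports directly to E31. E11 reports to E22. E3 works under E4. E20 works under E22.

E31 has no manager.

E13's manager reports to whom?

E13 reports to E11, and E11 reports to E22. So E13's skip-level manager is E22.

E22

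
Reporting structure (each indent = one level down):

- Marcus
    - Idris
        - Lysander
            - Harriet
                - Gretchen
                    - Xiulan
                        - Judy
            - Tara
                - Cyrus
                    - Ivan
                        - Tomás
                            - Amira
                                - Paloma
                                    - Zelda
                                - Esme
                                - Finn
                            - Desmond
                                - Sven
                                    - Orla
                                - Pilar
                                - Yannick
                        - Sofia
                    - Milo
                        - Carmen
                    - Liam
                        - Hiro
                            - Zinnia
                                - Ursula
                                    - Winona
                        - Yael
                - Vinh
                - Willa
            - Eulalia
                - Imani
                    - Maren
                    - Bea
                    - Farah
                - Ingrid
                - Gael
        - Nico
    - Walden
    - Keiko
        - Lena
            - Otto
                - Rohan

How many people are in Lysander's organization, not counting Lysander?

36

Lysander directly manages Harriet, Tara, Eulalia. Under Harriet: Gretchen, Xiulan, Judy (3). Under Tara: Willa, Vinh, Cyrus, Liam, Yael, Hiro, Zinnia, Ursula, Winona, Milo, Carmen, Ivan, Sofia, Tomás, Desmond, Yannick, Pilar, Sven, Orla, Amira, Finn, Esme, Paloma, Zelda (24). Under Eulalia: Gael, Ingrid, Imani, Farah, Bea, Maren (6). So Lysander's organization is 3 direct reports plus everyone under them: 4 + 25 + 7 = 36.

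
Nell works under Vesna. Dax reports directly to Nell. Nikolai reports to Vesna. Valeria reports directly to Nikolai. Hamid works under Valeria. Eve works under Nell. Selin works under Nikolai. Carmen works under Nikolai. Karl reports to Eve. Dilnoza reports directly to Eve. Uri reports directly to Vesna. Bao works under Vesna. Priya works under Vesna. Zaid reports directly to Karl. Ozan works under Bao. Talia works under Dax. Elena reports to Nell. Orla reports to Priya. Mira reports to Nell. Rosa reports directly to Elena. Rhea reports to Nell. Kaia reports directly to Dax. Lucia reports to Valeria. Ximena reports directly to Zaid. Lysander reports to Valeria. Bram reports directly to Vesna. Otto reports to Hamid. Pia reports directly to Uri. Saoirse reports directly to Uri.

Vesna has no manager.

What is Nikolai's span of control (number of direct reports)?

Nikolai directly manages Valeria, Selin, Carmen. That is 3 direct reports.

3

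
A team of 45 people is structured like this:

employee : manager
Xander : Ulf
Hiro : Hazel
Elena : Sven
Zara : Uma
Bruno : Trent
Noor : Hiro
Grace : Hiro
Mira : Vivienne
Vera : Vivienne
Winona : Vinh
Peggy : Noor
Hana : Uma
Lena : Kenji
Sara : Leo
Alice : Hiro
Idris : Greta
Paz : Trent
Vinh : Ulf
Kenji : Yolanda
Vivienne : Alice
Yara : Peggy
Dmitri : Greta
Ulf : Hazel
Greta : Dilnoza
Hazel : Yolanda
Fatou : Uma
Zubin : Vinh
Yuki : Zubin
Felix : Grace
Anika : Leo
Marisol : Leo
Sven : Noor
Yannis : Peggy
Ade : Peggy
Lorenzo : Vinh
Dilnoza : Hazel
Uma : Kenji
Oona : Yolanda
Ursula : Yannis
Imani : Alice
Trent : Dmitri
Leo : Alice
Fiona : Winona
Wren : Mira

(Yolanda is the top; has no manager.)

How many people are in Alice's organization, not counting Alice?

Alice directly manages Vivienne, Leo, Imani. Under Vivienne: Mira, Wren, Vera (3). Under Leo: Marisol, Sara, Anika (3). Imani has no reports. So Alice's organization is 3 direct reports plus everyone under them: 4 + 4 + 1 = 9.

9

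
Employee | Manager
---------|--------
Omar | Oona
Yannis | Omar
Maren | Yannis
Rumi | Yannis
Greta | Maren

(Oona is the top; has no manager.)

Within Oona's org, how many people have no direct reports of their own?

The people in Oona's organization with no one reporting to them are Rumi, Greta. That is 2.

2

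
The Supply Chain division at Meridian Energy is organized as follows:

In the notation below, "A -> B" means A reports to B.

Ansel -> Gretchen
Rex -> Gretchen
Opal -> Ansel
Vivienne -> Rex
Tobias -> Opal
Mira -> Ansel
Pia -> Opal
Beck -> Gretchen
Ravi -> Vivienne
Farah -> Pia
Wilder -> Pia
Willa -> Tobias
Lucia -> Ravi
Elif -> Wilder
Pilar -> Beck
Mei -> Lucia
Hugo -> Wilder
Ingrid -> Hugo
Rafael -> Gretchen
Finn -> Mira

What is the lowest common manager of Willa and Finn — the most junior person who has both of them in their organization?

Ansel

Willa's chain of managers is Tobias, Opal, Ansel, Gretchen. Finn's chain of managers is Mira, Ansel, Gretchen. The first manager that appears in both chains is Ansel.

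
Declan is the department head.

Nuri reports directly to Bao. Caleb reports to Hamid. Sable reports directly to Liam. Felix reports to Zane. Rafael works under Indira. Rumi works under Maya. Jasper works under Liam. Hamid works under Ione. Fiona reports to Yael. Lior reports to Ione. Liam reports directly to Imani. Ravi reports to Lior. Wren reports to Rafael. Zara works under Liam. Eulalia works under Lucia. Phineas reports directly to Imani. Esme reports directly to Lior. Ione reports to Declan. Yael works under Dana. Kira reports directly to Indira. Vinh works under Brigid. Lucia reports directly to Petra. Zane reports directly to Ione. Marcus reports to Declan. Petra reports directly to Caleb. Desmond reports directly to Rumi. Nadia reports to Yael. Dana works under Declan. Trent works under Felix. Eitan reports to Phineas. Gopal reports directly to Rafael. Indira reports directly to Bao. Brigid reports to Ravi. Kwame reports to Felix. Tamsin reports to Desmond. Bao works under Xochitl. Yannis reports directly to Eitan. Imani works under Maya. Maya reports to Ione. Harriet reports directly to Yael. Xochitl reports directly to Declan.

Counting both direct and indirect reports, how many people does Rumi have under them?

Rumi directly manages Desmond. Under Desmond: Tamsin (1). That's 2 in total.

2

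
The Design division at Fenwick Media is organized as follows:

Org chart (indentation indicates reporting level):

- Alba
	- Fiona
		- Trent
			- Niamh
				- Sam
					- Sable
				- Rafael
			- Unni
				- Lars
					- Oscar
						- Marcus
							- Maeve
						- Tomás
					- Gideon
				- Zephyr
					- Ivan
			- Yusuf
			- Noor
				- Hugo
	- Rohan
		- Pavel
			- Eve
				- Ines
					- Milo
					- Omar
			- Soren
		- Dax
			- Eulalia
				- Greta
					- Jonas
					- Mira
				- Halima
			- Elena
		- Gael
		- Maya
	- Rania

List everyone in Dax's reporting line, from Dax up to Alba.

Dax -> Rohan -> Alba

Dax reports to Rohan. Rohan reports to Alba. Alba is at the top.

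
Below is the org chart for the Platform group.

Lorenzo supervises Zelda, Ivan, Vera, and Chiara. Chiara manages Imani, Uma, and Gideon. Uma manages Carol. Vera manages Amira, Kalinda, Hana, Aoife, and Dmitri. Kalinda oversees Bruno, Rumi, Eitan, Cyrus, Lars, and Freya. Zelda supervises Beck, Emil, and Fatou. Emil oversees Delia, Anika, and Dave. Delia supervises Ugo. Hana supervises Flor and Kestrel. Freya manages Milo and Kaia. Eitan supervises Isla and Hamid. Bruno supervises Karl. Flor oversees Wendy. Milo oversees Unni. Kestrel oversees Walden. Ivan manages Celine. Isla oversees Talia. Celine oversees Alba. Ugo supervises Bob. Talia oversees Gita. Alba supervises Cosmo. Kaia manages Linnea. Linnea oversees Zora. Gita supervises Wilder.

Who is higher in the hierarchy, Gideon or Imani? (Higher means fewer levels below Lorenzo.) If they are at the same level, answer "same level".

Both Gideon and Imani are 2 levels below Lorenzo.

same level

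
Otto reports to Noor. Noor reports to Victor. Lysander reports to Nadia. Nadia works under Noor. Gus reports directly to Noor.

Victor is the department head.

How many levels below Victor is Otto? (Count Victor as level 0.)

2

Chain from Otto up to Victor: Otto → Noor → Victor. That is 2 steps up, so Otto is 2 levels below Victor.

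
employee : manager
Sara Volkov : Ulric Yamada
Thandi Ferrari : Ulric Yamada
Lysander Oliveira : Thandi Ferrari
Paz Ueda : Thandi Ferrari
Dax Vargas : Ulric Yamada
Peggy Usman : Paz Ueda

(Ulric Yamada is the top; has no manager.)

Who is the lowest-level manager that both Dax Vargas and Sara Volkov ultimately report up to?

Ulric Yamada

Dax Vargas's chain of managers is Ulric Yamada. Sara Volkov's chain of managers is Ulric Yamada. The first manager that appears in both chains is Ulric Yamada.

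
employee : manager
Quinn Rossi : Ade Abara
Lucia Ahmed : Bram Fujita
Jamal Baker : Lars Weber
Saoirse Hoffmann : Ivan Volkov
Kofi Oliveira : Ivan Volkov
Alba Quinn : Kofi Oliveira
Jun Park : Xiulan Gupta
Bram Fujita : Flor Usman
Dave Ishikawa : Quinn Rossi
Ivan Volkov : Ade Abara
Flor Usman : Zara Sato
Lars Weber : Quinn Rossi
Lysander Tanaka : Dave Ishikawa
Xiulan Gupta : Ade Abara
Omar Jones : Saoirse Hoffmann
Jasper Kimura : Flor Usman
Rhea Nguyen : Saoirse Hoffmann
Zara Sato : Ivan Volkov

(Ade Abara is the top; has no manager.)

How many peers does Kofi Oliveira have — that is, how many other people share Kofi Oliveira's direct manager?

2

Kofi Oliveira reports to Ivan Volkov. Ivan Volkov's other direct reports are Zara Sato, Saoirse Hoffmann — 2 peers.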